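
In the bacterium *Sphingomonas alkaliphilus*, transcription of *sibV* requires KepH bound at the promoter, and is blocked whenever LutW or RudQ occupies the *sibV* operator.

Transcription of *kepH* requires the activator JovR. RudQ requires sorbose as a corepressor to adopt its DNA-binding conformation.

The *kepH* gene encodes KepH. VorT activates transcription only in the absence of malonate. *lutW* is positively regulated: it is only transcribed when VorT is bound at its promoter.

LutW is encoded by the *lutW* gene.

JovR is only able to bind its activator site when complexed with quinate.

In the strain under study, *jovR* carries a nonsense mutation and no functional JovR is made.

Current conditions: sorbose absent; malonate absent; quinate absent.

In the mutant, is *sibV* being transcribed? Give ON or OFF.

OFF

Malonate is absent, so VorT is active.
No repressor is bound and VorT is active, so *lutW* is transcribed.
So LutW is produced and active.
Sorbose is absent, so RudQ is inactive.
JovR is non-functional in this strain, so it has no effect.
Required activator JovR is absent, so *kepH* is not transcribed.
So KepH is not produced.
With repressor LutW bound, *sibV* is not transcribed.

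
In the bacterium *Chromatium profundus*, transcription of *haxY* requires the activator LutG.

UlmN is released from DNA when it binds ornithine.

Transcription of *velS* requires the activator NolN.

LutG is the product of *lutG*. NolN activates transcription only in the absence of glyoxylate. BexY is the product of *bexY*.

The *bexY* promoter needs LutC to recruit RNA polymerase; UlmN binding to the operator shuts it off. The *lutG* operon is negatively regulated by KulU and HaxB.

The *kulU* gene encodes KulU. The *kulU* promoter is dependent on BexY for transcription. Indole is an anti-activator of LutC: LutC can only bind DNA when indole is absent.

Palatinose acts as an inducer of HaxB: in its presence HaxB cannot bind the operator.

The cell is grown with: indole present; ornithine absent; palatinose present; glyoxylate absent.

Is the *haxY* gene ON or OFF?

ON

Indole is present, so LutC is inactive.
Ornithine is absent, so UlmN is active.
With repressor UlmN bound, *bexY* is not transcribed.
So BexY is not produced.
Required activator BexY is absent, so *kulU* is not transcribed.
So KulU is not produced.
Palatinose is present, so HaxB is inactive.
With no repressor bound, *lutG* is transcribed.
So LutG is produced and active.
No repressor is bound and LutG is active, so *haxY* is transcribed.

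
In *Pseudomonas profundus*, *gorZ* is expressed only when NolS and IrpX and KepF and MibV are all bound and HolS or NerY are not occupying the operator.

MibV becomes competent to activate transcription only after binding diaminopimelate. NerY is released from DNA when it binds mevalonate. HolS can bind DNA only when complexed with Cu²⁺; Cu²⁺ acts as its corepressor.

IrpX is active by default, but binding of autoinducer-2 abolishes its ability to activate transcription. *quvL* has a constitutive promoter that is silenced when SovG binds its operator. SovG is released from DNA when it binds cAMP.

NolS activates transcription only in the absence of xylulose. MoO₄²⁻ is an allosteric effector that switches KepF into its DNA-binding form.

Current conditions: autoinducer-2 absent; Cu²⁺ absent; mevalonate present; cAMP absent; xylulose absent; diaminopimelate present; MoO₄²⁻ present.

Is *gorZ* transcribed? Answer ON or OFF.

ON

Xylulose is absent, so NolS is active.
Autoinducer-2 is absent, so IrpX is active.
Cu²⁺ is absent, so HolS is inactive.
MoO₄²⁻ is present, so KepF is active.
Diaminopimelate is present, so MibV is active.
Mevalonate is present, so NerY is inactive.
No repressor is bound and NolS and IrpX and KepF and MibV are active, so *gorZ* is transcribed.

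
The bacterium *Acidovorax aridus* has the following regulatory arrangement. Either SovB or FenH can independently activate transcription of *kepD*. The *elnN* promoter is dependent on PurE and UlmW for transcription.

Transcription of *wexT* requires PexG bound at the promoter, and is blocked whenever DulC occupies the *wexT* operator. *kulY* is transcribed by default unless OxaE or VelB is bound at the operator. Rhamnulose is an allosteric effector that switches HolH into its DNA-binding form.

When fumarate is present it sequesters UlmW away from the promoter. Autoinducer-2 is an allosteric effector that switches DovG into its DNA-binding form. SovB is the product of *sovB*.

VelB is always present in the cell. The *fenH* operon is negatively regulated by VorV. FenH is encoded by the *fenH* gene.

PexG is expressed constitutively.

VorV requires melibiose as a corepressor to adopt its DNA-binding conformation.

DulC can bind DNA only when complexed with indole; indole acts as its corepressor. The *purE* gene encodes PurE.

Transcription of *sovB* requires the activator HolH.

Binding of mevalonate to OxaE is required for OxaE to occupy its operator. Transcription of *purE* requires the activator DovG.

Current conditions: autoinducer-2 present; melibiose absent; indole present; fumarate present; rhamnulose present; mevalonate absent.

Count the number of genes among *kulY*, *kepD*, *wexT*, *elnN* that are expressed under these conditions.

Mevalonate is absent, so OxaE is inactive.
VelB is produced constitutively and is active.
With repressor VelB bound, *kulY* is not transcribed.
→ *kulY* is OFF.
Rhamnulose is present, so HolH is active.
No repressor is bound and HolH is active, so *sovB* is transcribed.
So SovB is produced and active.
Melibiose is absent, so VorV is inactive.
With no repressor bound, *fenH* is transcribed.
So FenH is produced and active.
Activator SovB is present, so *kepD* is transcribed.
→ *kepD* is ON.
Indole is present, so DulC is active.
PexG is produced constitutively and is active.
With repressor DulC bound, *wexT* is not transcribed.
→ *wexT* is OFF.
Autoinducer-2 is present, so DovG is active.
No repressor is bound and DovG is active, so *purE* is transcribed.
So PurE is produced and active.
Fumarate is present, so UlmW is inactive.
Required activator UlmW is absent, so *elnN* is not transcribed.
→ *elnN* is OFF.
1 of the 4 genes is transcribed.

1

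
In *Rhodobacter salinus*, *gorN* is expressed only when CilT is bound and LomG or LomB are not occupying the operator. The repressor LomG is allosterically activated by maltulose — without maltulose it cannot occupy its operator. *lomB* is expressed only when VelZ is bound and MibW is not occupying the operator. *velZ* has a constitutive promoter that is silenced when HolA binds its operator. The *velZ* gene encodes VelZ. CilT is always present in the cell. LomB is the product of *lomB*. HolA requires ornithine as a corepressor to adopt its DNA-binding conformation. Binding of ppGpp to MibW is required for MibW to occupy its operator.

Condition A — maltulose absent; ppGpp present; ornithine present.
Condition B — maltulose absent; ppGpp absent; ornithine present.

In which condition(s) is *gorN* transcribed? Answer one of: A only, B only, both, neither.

Condition A:
Maltulose is absent, so LomG is inactive.
ppGpp is present, so MibW is active.
Ornithine is present, so HolA is active.
With repressor HolA bound, *velZ* is not transcribed.
So VelZ is not produced.
With repressor MibW bound, *lomB* is not transcribed.
So LomB is not produced.
CilT is produced constitutively and is active.
No repressor is bound and CilT is active, so *gorN* is transcribed.
→ *gorN* is ON in A.
Condition B:
Maltulose is absent, so LomG is inactive.
ppGpp is absent, so MibW is inactive.
Ornithine is present, so HolA is active.
With repressor HolA bound, *velZ* is not transcribed.
So VelZ is not produced.
Required activator VelZ is absent, so *lomB* is not transcribed.
So LomB is not produced.
CilT is produced constitutively and is active.
No repressor is bound and CilT is active, so *gorN* is transcribed.
→ *gorN* is ON in B.

both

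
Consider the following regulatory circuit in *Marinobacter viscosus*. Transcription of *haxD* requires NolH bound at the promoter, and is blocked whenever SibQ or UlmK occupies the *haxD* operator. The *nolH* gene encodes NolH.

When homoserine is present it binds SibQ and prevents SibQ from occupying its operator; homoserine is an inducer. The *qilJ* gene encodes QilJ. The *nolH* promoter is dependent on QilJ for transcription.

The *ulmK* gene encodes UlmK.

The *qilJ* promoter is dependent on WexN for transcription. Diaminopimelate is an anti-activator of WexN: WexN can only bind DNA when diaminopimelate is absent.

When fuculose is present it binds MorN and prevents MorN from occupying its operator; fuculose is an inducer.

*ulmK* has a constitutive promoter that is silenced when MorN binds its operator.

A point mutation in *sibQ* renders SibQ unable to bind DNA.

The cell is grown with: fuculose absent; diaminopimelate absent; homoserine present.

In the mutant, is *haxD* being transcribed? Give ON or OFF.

ON

SibQ is non-functional in this strain, so it has no effect.
Diaminopimelate is absent, so WexN is active.
No repressor is bound and WexN is active, so *qilJ* is transcribed.
So QilJ is produced and active.
No repressor is bound and QilJ is active, so *nolH* is transcribed.
So NolH is produced and active.
Fuculose is absent, so MorN is active.
With repressor MorN bound, *ulmK* is not transcribed.
So UlmK is not produced.
No repressor is bound and NolH is active, so *haxD* is transcribed.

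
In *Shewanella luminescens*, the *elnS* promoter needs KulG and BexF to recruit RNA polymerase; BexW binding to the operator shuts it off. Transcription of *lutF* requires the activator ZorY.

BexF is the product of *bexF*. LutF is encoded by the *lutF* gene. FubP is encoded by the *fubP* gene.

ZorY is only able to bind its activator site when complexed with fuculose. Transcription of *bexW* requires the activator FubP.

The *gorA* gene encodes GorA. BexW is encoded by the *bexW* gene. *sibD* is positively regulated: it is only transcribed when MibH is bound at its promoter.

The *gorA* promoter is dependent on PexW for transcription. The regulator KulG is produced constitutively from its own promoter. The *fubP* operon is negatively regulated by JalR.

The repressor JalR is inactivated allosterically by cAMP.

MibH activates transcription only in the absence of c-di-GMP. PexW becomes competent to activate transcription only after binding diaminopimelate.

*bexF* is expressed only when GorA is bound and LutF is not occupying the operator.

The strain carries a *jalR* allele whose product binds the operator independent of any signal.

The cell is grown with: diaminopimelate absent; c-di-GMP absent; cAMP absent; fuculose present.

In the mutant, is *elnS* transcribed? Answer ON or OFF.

JalR is constitutively active in this strain.
With repressor JalR bound, *fubP* is not transcribed.
So FubP is not produced.
Required activator FubP is absent, so *bexW* is not transcribed.
So BexW is not produced.
KulG is produced constitutively and is active.
Diaminopimelate is absent, so PexW is inactive.
Required activator PexW is absent, so *gorA* is not transcribed.
So GorA is not produced.
Fuculose is present, so ZorY is active.
No repressor is bound and ZorY is active, so *lutF* is transcribed.
So LutF is produced and active.
With repressor LutF bound, *bexF* is not transcribed.
So BexF is not produced.
Required activator BexF is absent, so *elnS* is not transcribed.

OFF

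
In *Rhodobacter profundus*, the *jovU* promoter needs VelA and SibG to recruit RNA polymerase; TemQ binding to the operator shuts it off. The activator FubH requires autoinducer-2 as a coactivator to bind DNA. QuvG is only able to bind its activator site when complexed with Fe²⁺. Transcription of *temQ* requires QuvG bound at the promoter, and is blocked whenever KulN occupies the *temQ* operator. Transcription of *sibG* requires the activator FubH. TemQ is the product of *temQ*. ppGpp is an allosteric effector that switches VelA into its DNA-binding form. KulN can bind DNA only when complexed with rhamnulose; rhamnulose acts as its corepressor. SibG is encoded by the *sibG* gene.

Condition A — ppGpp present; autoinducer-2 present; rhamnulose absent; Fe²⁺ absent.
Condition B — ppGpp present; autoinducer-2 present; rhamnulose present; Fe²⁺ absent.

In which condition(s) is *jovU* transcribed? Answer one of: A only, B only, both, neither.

both

Condition A:
ppGpp is present, so VelA is active.
Autoinducer-2 is present, so FubH is active.
No repressor is bound and FubH is active, so *sibG* is transcribed.
So SibG is produced and active.
Rhamnulose is absent, so KulN is inactive.
Fe²⁺ is absent, so QuvG is inactive.
Required activator QuvG is absent, so *temQ* is not transcribed.
So TemQ is not produced.
No repressor is bound and VelA and SibG are active, so *jovU* is transcribed.
→ *jovU* is ON in A.
Condition B:
ppGpp is present, so VelA is active.
Autoinducer-2 is present, so FubH is active.
No repressor is bound and FubH is active, so *sibG* is transcribed.
So SibG is produced and active.
Rhamnulose is present, so KulN is active.
Fe²⁺ is absent, so QuvG is inactive.
With repressor KulN bound, *temQ* is not transcribed.
So TemQ is not produced.
No repressor is bound and VelA and SibG are active, so *jovU* is transcribed.
→ *jovU* is ON in B.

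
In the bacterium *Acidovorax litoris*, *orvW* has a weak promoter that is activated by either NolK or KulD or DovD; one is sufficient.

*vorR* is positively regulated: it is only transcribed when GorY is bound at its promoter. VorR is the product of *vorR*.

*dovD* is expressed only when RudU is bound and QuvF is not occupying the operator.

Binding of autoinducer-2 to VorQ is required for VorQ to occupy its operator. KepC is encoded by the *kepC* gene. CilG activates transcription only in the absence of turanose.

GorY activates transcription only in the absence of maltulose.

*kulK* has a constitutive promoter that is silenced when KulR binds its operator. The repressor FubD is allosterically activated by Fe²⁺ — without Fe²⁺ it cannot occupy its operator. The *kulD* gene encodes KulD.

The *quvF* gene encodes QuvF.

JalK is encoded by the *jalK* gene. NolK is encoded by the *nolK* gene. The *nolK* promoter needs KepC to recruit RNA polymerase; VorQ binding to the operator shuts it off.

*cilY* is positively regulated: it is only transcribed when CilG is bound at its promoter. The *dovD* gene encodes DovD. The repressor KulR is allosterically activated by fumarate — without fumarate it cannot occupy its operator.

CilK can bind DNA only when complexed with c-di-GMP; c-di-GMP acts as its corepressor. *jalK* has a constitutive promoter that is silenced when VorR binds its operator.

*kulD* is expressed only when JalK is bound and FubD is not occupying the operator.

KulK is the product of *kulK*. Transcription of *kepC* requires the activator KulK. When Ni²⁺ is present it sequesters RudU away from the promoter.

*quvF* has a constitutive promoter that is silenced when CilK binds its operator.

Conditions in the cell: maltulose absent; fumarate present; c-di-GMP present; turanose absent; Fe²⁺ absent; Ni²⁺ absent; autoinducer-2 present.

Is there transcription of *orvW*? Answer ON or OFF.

ON

Autoinducer-2 is present, so VorQ is active.
Fumarate is present, so KulR is active.
With repressor KulR bound, *kulK* is not transcribed.
So KulK is not produced.
Required activator KulK is absent, so *kepC* is not transcribed.
So KepC is not produced.
With repressor VorQ bound, *nolK* is not transcribed.
So NolK is not produced.
Fe²⁺ is absent, so FubD is inactive.
Maltulose is absent, so GorY is active.
No repressor is bound and GorY is active, so *vorR* is transcribed.
So VorR is produced and active.
With repressor VorR bound, *jalK* is not transcribed.
So JalK is not produced.
Required activator JalK is absent, so *kulD* is not transcribed.
So KulD is not produced.
c-di-GMP is present, so CilK is active.
With repressor CilK bound, *quvF* is not transcribed.
So QuvF is not produced.
Ni²⁺ is absent, so RudU is active.
No repressor is bound and RudU is active, so *dovD* is transcribed.
So DovD is produced and active.
Activator DovD is present, so *orvW* is transcribed.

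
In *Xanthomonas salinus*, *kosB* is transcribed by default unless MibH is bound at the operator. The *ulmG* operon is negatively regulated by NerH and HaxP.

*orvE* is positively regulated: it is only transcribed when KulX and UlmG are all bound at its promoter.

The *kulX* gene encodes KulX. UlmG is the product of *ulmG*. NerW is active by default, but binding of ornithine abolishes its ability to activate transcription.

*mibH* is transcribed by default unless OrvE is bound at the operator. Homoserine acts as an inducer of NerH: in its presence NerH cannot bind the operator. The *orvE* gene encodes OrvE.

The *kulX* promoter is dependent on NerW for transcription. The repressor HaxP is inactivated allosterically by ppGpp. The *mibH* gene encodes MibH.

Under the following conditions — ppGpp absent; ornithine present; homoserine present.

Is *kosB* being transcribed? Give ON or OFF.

OFF

Ornithine is present, so NerW is inactive.
Required activator NerW is absent, so *kulX* is not transcribed.
So KulX is not produced.
Homoserine is present, so NerH is inactive.
ppGpp is absent, so HaxP is active.
With repressor HaxP bound, *ulmG* is not transcribed.
So UlmG is not produced.
Required activator KulX is absent, so *orvE* is not transcribed.
So OrvE is not produced.
With no repressor bound, *mibH* is transcribed.
So MibH is produced and active.
With repressor MibH bound, *kosB* is not transcribed.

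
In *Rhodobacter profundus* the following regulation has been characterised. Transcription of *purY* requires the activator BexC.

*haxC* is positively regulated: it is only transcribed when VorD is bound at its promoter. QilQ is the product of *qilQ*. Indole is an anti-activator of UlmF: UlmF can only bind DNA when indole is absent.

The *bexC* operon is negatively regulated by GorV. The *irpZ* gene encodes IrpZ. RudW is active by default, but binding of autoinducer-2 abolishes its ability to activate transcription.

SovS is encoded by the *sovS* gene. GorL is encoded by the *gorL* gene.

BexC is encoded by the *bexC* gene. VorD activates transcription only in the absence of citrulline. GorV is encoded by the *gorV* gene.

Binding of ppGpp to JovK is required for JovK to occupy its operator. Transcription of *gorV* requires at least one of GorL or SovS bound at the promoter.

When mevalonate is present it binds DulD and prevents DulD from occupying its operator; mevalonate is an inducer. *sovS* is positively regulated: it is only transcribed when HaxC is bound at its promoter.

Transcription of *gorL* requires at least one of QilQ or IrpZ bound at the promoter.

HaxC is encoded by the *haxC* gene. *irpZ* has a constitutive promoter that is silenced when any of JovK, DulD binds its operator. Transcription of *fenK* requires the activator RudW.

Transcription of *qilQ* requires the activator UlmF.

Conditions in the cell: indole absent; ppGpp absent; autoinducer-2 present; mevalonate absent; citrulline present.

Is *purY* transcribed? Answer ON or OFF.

OFF

Indole is absent, so UlmF is active.
No repressor is bound and UlmF is active, so *qilQ* is transcribed.
So QilQ is produced and active.
ppGpp is absent, so JovK is inactive.
Mevalonate is absent, so DulD is active.
With repressor DulD bound, *irpZ* is not transcribed.
So IrpZ is not produced.
Activator QilQ is present, so *gorL* is transcribed.
So GorL is produced and active.
Citrulline is present, so VorD is inactive.
Required activator VorD is absent, so *haxC* is not transcribed.
So HaxC is not produced.
Required activator HaxC is absent, so *sovS* is not transcribed.
So SovS is not produced.
Activator GorL is present, so *gorV* is transcribed.
So GorV is produced and active.
With repressor GorV bound, *bexC* is not transcribed.
So BexC is not produced.
Required activator BexC is absent, so *purY* is not transcribed.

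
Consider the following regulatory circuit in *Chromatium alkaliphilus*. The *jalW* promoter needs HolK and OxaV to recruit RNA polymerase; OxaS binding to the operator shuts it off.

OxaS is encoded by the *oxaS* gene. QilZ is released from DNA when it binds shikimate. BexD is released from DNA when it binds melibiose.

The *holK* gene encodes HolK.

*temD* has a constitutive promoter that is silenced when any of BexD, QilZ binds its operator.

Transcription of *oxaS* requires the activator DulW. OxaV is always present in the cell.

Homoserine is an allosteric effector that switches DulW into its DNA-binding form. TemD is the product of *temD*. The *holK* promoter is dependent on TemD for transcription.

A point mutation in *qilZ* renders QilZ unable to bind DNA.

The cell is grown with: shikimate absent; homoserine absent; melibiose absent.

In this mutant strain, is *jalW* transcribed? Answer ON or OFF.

Melibiose is absent, so BexD is active.
QilZ is non-functional in this strain, so it has no effect.
With repressor BexD bound, *temD* is not transcribed.
So TemD is not produced.
Required activator TemD is absent, so *holK* is not transcribed.
So HolK is not produced.
Homoserine is absent, so DulW is inactive.
Required activator DulW is absent, so *oxaS* is not transcribed.
So OxaS is not produced.
OxaV is produced constitutively and is active.
Required activator HolK is absent, so *jalW* is not transcribed.

OFF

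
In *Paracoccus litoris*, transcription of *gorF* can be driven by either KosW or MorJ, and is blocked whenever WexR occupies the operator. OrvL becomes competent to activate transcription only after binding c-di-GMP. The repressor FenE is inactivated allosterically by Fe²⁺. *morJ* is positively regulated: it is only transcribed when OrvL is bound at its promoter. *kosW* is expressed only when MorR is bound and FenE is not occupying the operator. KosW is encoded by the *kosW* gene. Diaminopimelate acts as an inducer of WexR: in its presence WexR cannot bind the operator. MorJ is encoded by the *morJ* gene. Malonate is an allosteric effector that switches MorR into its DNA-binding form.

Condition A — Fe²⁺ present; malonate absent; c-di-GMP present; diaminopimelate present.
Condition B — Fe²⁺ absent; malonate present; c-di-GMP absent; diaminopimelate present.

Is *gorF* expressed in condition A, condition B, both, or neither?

A only

Condition A:
Fe²⁺ is present, so FenE is inactive.
Malonate is absent, so MorR is inactive.
Required activator MorR is absent, so *kosW* is not transcribed.
So KosW is not produced.
c-di-GMP is present, so OrvL is active.
No repressor is bound and OrvL is active, so *morJ* is transcribed.
So MorJ is produced and active.
Diaminopimelate is present, so WexR is inactive.
Activator MorJ is present, so *gorF* is transcribed.
→ *gorF* is ON in A.
Condition B:
Fe²⁺ is absent, so FenE is active.
Malonate is present, so MorR is active.
With repressor FenE bound, *kosW* is not transcribed.
So KosW is not produced.
c-di-GMP is absent, so OrvL is inactive.
Required activator OrvL is absent, so *morJ* is not transcribed.
So MorJ is not produced.
Diaminopimelate is present, so WexR is inactive.
No activator is available at the *gorF* promoter, so *gorF* is not transcribed.
→ *gorF* is OFF in B.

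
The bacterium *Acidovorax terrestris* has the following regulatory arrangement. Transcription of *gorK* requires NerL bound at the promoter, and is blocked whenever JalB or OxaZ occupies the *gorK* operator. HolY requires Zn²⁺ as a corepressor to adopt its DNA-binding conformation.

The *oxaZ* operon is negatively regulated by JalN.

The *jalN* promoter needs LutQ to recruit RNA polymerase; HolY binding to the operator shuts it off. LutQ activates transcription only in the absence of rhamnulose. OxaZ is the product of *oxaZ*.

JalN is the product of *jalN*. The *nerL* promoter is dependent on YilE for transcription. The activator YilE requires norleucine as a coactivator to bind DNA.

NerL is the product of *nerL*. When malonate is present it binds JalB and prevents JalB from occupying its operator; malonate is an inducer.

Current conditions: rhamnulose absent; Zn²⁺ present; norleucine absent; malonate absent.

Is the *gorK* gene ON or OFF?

Malonate is absent, so JalB is active.
Norleucine is absent, so YilE is inactive.
Required activator YilE is absent, so *nerL* is not transcribed.
So NerL is not produced.
Zn²⁺ is present, so HolY is active.
Rhamnulose is absent, so LutQ is active.
With repressor HolY bound, *jalN* is not transcribed.
So JalN is not produced.
With no repressor bound, *oxaZ* is transcribed.
So OxaZ is produced and active.
With repressor JalB bound, *gorK* is not transcribed.

OFF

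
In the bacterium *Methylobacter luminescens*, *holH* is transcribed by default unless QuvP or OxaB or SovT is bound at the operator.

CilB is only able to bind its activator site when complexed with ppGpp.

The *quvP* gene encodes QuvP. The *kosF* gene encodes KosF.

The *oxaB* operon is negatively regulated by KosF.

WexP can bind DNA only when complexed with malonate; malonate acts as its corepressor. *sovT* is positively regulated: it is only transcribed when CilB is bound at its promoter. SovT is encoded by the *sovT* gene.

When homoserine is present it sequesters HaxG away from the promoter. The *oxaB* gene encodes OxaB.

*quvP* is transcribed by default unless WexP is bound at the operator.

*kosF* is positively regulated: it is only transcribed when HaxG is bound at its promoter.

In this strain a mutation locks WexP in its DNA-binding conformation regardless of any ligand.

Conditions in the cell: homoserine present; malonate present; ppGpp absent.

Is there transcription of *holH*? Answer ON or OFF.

OFF

WexP is constitutively active in this strain.
With repressor WexP bound, *quvP* is not transcribed.
So QuvP is not produced.
Homoserine is present, so HaxG is inactive.
Required activator HaxG is absent, so *kosF* is not transcribed.
So KosF is not produced.
With no repressor bound, *oxaB* is transcribed.
So OxaB is produced and active.
ppGpp is absent, so CilB is inactive.
Required activator CilB is absent, so *sovT* is not transcribed.
So SovT is not produced.
With repressor OxaB bound, *holH* is not transcribed.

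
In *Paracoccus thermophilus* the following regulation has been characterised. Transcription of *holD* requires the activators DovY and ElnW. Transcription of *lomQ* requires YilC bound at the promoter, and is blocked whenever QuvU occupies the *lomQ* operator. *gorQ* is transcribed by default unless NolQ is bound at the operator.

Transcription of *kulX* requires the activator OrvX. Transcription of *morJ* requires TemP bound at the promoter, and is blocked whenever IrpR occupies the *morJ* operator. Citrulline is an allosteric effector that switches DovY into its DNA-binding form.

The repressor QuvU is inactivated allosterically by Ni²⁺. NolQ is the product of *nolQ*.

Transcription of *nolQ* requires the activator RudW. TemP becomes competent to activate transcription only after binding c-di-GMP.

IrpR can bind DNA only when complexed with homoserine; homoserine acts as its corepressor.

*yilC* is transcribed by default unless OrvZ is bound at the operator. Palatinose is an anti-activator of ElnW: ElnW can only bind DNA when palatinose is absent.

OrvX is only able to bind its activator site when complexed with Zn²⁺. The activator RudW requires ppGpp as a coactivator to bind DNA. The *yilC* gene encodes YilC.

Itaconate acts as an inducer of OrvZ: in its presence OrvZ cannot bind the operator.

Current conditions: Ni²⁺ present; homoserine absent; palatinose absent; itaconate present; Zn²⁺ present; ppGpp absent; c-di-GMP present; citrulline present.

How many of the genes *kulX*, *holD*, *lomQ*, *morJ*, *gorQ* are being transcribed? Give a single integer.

5

Zn²⁺ is present, so OrvX is active.
No repressor is bound and OrvX is active, so *kulX* is transcribed.
→ *kulX* is ON.
Citrulline is present, so DovY is active.
Palatinose is absent, so ElnW is active.
No repressor is bound and DovY and ElnW are active, so *holD* is transcribed.
→ *holD* is ON.
Ni²⁺ is present, so QuvU is inactive.
Itaconate is present, so OrvZ is inactive.
With no repressor bound, *yilC* is transcribed.
So YilC is produced and active.
No repressor is bound and YilC is active, so *lomQ* is transcribed.
→ *lomQ* is ON.
c-di-GMP is present, so TemP is active.
Homoserine is absent, so IrpR is inactive.
No repressor is bound and TemP is active, so *morJ* is transcribed.
→ *morJ* is ON.
ppGpp is absent, so RudW is inactive.
Required activator RudW is absent, so *nolQ* is not transcribed.
So NolQ is not produced.
With no repressor bound, *gorQ* is transcribed.
→ *gorQ* is ON.
5 of the 5 genes are transcribed.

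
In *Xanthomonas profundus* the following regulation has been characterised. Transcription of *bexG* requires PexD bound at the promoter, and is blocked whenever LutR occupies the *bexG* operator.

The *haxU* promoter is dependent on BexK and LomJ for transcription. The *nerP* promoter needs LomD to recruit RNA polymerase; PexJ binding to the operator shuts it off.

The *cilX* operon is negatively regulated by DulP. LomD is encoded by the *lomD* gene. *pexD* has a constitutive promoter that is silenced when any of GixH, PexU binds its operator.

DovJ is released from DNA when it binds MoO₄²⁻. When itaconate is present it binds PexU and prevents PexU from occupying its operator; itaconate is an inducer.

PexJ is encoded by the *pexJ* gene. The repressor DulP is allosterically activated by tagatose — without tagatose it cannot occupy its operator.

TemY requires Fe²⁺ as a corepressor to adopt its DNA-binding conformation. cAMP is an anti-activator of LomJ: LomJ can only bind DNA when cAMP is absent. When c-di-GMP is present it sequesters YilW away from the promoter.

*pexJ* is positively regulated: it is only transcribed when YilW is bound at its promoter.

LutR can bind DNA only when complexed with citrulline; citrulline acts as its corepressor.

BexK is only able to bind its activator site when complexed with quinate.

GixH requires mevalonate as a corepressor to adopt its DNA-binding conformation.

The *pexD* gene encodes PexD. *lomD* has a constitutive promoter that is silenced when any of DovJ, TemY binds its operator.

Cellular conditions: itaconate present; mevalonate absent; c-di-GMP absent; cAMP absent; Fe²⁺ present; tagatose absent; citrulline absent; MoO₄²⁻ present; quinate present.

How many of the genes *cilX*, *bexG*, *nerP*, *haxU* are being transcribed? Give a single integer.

Tagatose is absent, so DulP is inactive.
With no repressor bound, *cilX* is transcribed.
→ *cilX* is ON.
Mevalonate is absent, so GixH is inactive.
Itaconate is present, so PexU is inactive.
With no repressor bound, *pexD* is transcribed.
So PexD is produced and active.
Citrulline is absent, so LutR is inactive.
No repressor is bound and PexD is active, so *bexG* is transcribed.
→ *bexG* is ON.
c-di-GMP is absent, so YilW is active.
No repressor is bound and YilW is active, so *pexJ* is transcribed.
So PexJ is produced and active.
MoO₄²⁻ is present, so DovJ is inactive.
Fe²⁺ is present, so TemY is active.
With repressor TemY bound, *lomD* is not transcribed.
So LomD is not produced.
With repressor PexJ bound, *nerP* is not transcribed.
→ *nerP* is OFF.
Quinate is present, so BexK is active.
cAMP is absent, so LomJ is active.
No repressor is bound and BexK and LomJ are active, so *haxU* is transcribed.
→ *haxU* is ON.
3 of the 4 genes are transcribed.

3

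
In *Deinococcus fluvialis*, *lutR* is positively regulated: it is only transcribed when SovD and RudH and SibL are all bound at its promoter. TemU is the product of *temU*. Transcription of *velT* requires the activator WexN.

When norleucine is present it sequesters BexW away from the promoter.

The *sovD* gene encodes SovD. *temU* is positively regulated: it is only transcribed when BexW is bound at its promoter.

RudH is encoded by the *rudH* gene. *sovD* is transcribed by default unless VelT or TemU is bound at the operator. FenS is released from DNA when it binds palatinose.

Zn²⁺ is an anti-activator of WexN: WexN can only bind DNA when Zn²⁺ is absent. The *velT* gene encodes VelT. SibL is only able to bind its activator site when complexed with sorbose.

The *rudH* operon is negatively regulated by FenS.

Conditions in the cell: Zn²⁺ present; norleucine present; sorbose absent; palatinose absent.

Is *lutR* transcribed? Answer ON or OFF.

Zn²⁺ is present, so WexN is inactive.
Required activator WexN is absent, so *velT* is not transcribed.
So VelT is not produced.
Norleucine is present, so BexW is inactive.
Required activator BexW is absent, so *temU* is not transcribed.
So TemU is not produced.
With no repressor bound, *sovD* is transcribed.
So SovD is produced and active.
Palatinose is absent, so FenS is active.
With repressor FenS bound, *rudH* is not transcribed.
So RudH is not produced.
Sorbose is absent, so SibL is inactive.
Required activator RudH is absent, so *lutR* is not transcribed.

OFF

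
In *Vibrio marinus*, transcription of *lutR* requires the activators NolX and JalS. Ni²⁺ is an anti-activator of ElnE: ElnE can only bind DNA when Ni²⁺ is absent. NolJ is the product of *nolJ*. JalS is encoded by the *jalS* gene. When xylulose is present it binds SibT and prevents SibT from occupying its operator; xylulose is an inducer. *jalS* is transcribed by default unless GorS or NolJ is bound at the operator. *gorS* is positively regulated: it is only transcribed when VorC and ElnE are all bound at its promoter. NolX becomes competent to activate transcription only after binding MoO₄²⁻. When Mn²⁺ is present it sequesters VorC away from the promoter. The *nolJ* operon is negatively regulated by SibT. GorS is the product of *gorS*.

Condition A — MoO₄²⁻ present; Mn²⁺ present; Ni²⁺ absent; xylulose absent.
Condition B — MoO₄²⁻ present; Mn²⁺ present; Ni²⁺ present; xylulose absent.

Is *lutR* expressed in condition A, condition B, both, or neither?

both

Condition A:
MoO₄²⁻ is present, so NolX is active.
Mn²⁺ is present, so VorC is inactive.
Ni²⁺ is absent, so ElnE is active.
Required activator VorC is absent, so *gorS* is not transcribed.
So GorS is not produced.
Xylulose is absent, so SibT is active.
With repressor SibT bound, *nolJ* is not transcribed.
So NolJ is not produced.
With no repressor bound, *jalS* is transcribed.
So JalS is produced and active.
No repressor is bound and NolX and JalS are active, so *lutR* is transcribed.
→ *lutR* is ON in A.
Condition B:
MoO₄²⁻ is present, so NolX is active.
Mn²⁺ is present, so VorC is inactive.
Ni²⁺ is present, so ElnE is inactive.
Required activator VorC is absent, so *gorS* is not transcribed.
So GorS is not produced.
Xylulose is absent, so SibT is active.
With repressor SibT bound, *nolJ* is not transcribed.
So NolJ is not produced.
With no repressor bound, *jalS* is transcribed.
So JalS is produced and active.
No repressor is bound and NolX and JalS are active, so *lutR* is transcribed.
→ *lutR* is ON in B.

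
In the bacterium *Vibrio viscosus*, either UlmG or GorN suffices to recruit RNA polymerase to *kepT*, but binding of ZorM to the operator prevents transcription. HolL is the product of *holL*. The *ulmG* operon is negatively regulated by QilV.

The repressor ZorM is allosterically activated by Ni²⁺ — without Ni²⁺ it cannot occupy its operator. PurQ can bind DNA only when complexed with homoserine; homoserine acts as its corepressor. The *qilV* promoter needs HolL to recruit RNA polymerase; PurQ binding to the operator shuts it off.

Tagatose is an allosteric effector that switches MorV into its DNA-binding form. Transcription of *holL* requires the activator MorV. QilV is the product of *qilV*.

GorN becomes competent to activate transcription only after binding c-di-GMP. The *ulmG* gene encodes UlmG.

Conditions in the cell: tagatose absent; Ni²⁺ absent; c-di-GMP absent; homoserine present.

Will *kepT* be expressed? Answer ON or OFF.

ON

Ni²⁺ is absent, so ZorM is inactive.
Tagatose is absent, so MorV is inactive.
Required activator MorV is absent, so *holL* is not transcribed.
So HolL is not produced.
Homoserine is present, so PurQ is active.
With repressor PurQ bound, *qilV* is not transcribed.
So QilV is not produced.
With no repressor bound, *ulmG* is transcribed.
So UlmG is produced and active.
c-di-GMP is absent, so GorN is inactive.
Activator UlmG is present, so *kepT* is transcribed.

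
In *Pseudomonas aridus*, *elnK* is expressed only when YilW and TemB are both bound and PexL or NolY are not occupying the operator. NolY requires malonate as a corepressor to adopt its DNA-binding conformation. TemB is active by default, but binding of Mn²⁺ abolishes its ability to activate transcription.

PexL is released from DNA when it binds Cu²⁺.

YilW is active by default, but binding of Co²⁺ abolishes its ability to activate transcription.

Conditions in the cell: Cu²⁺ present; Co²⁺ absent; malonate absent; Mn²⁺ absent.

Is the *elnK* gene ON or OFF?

ON

Co²⁺ is absent, so YilW is active.
Mn²⁺ is absent, so TemB is active.
Cu²⁺ is present, so PexL is inactive.
Malonate is absent, so NolY is inactive.
No repressor is bound and YilW and TemB are active, so *elnK* is transcribed.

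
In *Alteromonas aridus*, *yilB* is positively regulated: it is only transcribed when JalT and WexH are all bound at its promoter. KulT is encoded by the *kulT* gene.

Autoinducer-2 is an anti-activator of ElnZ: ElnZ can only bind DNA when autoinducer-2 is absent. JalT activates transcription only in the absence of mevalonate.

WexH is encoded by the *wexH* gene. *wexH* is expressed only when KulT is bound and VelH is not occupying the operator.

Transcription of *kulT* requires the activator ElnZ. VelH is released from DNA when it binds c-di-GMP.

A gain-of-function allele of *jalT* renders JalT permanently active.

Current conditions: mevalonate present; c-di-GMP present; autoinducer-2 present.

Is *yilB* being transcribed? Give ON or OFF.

OFF

JalT is constitutively active in this strain.
c-di-GMP is present, so VelH is inactive.
Autoinducer-2 is present, so ElnZ is inactive.
Required activator ElnZ is absent, so *kulT* is not transcribed.
So KulT is not produced.
Required activator KulT is absent, so *wexH* is not transcribed.
So WexH is not produced.
Required activator WexH is absent, so *yilB* is not transcribed.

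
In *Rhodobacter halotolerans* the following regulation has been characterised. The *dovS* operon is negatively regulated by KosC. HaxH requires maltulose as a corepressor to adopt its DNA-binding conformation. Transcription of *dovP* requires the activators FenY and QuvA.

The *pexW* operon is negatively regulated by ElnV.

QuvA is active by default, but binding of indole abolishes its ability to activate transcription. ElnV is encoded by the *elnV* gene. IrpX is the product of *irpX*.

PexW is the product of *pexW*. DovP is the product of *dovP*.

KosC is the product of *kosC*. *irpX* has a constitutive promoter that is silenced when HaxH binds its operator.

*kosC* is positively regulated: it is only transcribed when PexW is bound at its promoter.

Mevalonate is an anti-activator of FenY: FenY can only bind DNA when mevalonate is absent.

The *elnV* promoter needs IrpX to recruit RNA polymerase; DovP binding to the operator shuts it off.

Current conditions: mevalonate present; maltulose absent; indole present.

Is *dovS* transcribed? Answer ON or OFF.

Maltulose is absent, so HaxH is inactive.
With no repressor bound, *irpX* is transcribed.
So IrpX is produced and active.
Mevalonate is present, so FenY is inactive.
Indole is present, so QuvA is inactive.
Required activator FenY is absent, so *dovP* is not transcribed.
So DovP is not produced.
No repressor is bound and IrpX is active, so *elnV* is transcribed.
So ElnV is produced and active.
With repressor ElnV bound, *pexW* is not transcribed.
So PexW is not produced.
Required activator PexW is absent, so *kosC* is not transcribed.
So KosC is not produced.
With no repressor bound, *dovS* is transcribed.

ON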